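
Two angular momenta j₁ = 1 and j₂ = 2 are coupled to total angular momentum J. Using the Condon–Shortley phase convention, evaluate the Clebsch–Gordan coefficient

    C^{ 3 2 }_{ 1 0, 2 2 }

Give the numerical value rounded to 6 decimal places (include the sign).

√[7·0!2!4!/7! · 1!1!4!0!5!1!] = √(192)
  +(−1)^0/∏(0,0,1,4,1,0)! = 1/24  (running 1/24)
⟨..|..⟩ = √(192)·(1/24) = +0.577350

+0.577350  (= +√(1/3))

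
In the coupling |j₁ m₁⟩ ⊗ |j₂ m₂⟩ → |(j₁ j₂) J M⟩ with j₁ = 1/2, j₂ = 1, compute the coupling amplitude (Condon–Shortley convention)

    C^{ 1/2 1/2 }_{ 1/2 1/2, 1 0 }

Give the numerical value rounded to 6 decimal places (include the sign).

+√(1/3) = +0.577350

√[2·1!0!1!/3! · 1!0!1!1!1!0!] = √(1/3)
  +(−1)^0/∏(0,1,0,1,0,0)! = 1  (running 1)
⟨..|..⟩ = √(1/3)·(1) = +0.577350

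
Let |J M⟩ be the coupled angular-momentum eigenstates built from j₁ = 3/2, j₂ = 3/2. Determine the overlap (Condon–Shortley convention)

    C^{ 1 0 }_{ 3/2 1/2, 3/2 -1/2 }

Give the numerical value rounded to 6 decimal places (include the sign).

j₁+j₂−J=2  J+j₁−j₂=1  J−j₁+j₂=1  j₁+j₂+J+1=5
(j₁±m₁, j₂±m₂, J±M) = (2,1,1,2,1,1)
P² = 1/5
sum k=0..1:
  [0] +1/2 = 1/2
  [1] −1/1 = -1
S = -1/2
C² = P²·S² = 1/20 ; C = -0.223607

−√(1/20) = -0.223607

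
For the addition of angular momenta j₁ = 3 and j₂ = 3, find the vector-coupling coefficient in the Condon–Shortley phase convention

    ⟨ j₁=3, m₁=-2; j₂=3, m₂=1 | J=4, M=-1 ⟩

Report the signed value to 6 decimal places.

j₁+j₂−J=2  J+j₁−j₂=4  J−j₁+j₂=4  j₁+j₂+J+1=11
(j₁±m₁, j₂±m₂, J±M) = (1,5,4,2,3,5)
P² = 82944/77
sum k=1..2:
  [1] −1/144 = -1/144
  [2] +1/48 = 1/48
S = 1/72
C² = P²·S² = 16/77 ; C = +0.455842

+√(16/77) = +0.455842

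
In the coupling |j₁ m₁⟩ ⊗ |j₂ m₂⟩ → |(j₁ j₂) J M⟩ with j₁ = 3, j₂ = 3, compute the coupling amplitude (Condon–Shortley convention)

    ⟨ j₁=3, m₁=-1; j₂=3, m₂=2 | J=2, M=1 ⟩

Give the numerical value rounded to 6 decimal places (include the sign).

−√(5/28) ≈ -0.422577

triangle: 4!·2!·2!/9! = 96/362880
(j±m)!: 2!·4!·5!·1!·3!·1! = 34560
prefactor² = (2J+1)·Δ·N² = 320/7
  k=3: −1/(3!·1!·1!·2!·1!·0!) = -1/12
  k=4: +1/(4!·0!·0!·1!·2!·1!) = 1/48
Σ = -1/16  ⇒  CG² = 320/7·(-1/16)² = 5/28
CG = −√(5/28) = -0.422577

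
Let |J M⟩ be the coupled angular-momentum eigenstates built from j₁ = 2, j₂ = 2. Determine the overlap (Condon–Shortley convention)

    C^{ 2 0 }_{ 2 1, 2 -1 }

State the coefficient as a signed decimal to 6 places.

+√(1/14) = +0.267261

√[5·2!2!2!/7! · 3!1!1!3!2!2!] = √(8/7)
  +(−1)^0/∏(0,2,1,1,1,1)! = 1/2  (running 1/2)
  +(−1)^1/∏(1,1,0,0,2,2)! = -1/4  (running 1/4)
⟨..|..⟩ = √(8/7)·(1/4) = +0.267261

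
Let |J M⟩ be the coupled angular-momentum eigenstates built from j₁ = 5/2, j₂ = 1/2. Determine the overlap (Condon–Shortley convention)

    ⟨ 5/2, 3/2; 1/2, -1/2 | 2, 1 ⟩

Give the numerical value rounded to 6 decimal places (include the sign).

+0.816497  (= +√(2/3))

√[5·1!4!0!/6! · 4!1!0!1!3!1!] = √(24)
  +(−1)^0/∏(0,1,1,0,3,0)! = 1/6  (running 1/6)
⟨..|..⟩ = √(24)·(1/6) = +0.816497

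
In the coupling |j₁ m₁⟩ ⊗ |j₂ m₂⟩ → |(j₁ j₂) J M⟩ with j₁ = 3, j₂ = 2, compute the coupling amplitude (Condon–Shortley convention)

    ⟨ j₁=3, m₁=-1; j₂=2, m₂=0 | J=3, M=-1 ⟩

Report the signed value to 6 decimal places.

-0.387298  (= −√(3/20))

triangle: 2!·4!·2!/9! = 96/362880
(j±m)!: 2!·4!·2!·2!·2!·4! = 9216
prefactor² = (2J+1)·Δ·N² = 256/15
  k=0: +1/(0!·2!·4!·2!·0!·0!) = 1/96
  k=1: −1/(1!·1!·3!·1!·1!·1!) = -1/6
  k=2: +1/(2!·0!·2!·0!·2!·2!) = 1/16
Σ = -3/32  ⇒  CG² = 256/15·(-3/32)² = 3/20
CG = −√(3/20) = -0.387298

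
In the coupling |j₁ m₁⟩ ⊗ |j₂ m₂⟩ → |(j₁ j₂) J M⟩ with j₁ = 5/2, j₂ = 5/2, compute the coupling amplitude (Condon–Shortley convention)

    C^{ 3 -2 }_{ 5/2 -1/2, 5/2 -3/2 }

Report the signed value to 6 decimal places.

√[7·2!3!3!/9! · 2!3!1!4!1!5!] = √(48)
  +(−1)^0/∏(0,2,3,1,0,2)! = 1/24  (running 1/24)
  +(−1)^1/∏(1,1,2,0,1,3)! = -1/12  (running -1/24)
⟨..|..⟩ = √(48)·(-1/24) = -0.288675

-0.288675  (= −√(1/12))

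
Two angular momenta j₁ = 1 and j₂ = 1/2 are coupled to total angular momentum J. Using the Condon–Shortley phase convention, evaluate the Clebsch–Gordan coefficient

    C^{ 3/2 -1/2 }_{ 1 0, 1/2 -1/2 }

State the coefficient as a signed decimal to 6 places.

+0.816497

j₁+j₂−J=0  J+j₁−j₂=2  J−j₁+j₂=1  j₁+j₂+J+1=4
(j₁±m₁, j₂±m₂, J±M) = (1,1,0,1,1,2)
P² = 2/3
sum k=0..0:
  [0] +1/1 = 1
S = 1
C² = P²·S² = 2/3 ; C = +0.816497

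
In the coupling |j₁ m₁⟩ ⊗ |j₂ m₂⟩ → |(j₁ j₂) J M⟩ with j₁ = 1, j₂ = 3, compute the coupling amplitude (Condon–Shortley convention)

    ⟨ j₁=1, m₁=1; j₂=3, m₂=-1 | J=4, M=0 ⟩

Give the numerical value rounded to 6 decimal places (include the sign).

j₁+j₂−J=0  J+j₁−j₂=2  J−j₁+j₂=6  j₁+j₂+J+1=9
(j₁±m₁, j₂±m₂, J±M) = (2,0,2,4,4,4)
P² = 13824/7
sum k=0..0:
  [0] +1/96 = 1/96
S = 1/96
C² = P²·S² = 3/14 ; C = +0.462910

+√(3/14) = +0.462910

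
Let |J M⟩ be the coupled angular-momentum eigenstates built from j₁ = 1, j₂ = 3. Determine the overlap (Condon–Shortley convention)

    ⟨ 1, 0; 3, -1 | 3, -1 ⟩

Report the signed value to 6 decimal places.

+√(1/12) = +0.288675

triangle: 1!×1!×5!/8! = 120/40320
(j±m)!: 1!×1!×2!×4!×2!×4! = 2304
prefactor² = (2J+1)×Δ×N² = 48
  k=0: +1/(0!×1!×1!×2!×0!×3!) = 1/12
  k=1: −1/(1!×0!×0!×1!×1!×4!) = -1/24
Σ = 1/24  ⇒  CG² = 48×1/24² = 1/12
CG = +√(1/12) = +0.288675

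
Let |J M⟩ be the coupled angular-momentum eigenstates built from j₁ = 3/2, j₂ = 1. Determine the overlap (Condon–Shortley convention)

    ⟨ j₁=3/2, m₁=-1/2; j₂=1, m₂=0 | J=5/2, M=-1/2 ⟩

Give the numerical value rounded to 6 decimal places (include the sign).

√[6·0!3!2!/6! · 1!2!1!1!2!3!] = √(12/5)
  +(−1)^0/∏(0,0,2,1,1,1)! = 1/2  (running 1/2)
⟨..|..⟩ = √(12/5)·(1/2) = +0.774597

+√(3/5) ≈ +0.774597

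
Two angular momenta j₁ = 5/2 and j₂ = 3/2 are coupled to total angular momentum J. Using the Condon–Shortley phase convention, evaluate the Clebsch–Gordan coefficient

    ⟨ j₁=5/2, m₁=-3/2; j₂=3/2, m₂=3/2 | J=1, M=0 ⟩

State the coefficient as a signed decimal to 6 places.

−√(1/5) ≈ -0.447214

j₁+j₂−J=3  J+j₁−j₂=2  J−j₁+j₂=0  j₁+j₂+J+1=6
(j₁±m₁, j₂±m₂, J±M) = (1,4,3,0,1,1)
P² = 36/5
sum k=3..3:
  [3] −1/6 = -1/6
S = -1/6
C² = P²·S² = 1/5 ; C = -0.447214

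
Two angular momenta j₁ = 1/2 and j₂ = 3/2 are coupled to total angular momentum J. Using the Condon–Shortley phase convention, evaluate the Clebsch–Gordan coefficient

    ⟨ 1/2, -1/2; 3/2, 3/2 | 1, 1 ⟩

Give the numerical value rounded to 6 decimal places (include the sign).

-0.866025  (= −√(3/4))

j₁+j₂−J=1  J+j₁−j₂=0  J−j₁+j₂=2  j₁+j₂+J+1=4
(j₁±m₁, j₂±m₂, J±M) = (0,1,3,0,2,0)
P² = 3
sum k=1..1:
  [1] −1/2 = -1/2
S = -1/2
C² = P²·S² = 3/4 ; C = -0.866025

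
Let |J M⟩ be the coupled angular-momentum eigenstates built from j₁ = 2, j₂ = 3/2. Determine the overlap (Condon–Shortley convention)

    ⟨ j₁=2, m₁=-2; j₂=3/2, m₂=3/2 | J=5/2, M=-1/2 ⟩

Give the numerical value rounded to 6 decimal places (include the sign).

√[6·1!3!2!/7! · 0!4!3!0!2!3!] = √(864/35)
  +(−1)^1/∏(1,0,3,2,0,0)! = -1/12  (running -1/12)
⟨..|..⟩ = √(864/35)·(-1/12) = -0.414039

−√(6/35) = -0.414039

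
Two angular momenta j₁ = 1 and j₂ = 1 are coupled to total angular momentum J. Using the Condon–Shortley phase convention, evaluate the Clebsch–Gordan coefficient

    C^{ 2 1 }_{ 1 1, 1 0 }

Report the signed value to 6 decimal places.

+0.707107

√[5·0!2!2!/5! · 2!0!1!1!3!1!] = √(2)
  +(−1)^0/∏(0,0,0,1,2,1)! = 1/2  (running 1/2)
⟨..|..⟩ = √(2)·(1/2) = +0.707107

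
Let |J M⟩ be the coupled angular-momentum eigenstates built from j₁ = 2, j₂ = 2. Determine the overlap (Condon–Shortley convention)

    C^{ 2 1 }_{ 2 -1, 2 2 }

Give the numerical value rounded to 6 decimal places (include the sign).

+√(3/7) = +0.654654

√[5·2!2!2!/7! · 1!3!4!0!3!1!] = √(48/7)
  +(−1)^2/∏(2,0,1,2,1,0)! = 1/4  (running 1/4)
⟨..|..⟩ = √(48/7)·(1/4) = +0.654654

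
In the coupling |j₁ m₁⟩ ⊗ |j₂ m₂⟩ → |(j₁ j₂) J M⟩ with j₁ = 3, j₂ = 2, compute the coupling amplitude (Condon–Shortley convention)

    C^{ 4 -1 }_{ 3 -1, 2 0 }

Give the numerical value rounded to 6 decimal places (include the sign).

√[9·1!5!3!/10! · 2!4!2!2!3!5!] = √(1728/7)
  +(−1)^0/∏(0,1,4,2,1,1)! = 1/48  (running 1/48)
  +(−1)^1/∏(1,0,3,1,2,2)! = -1/24  (running -1/48)
⟨..|..⟩ = √(1728/7)·(-1/48) = -0.327327

-0.327327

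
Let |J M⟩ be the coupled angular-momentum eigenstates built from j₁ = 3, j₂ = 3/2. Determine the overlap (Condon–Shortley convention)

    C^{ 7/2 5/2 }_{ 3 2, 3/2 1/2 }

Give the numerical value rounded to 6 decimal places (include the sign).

√[8·1!5!2!/9! · 5!1!2!1!6!1!] = √(6400/7)
  +(−1)^0/∏(0,1,1,2,4,0)! = 1/48  (running 1/48)
  +(−1)^1/∏(1,0,0,1,5,1)! = -1/120  (running 1/80)
⟨..|..⟩ = √(6400/7)·(1/80) = +0.377964

+√(1/7) ≈ +0.377964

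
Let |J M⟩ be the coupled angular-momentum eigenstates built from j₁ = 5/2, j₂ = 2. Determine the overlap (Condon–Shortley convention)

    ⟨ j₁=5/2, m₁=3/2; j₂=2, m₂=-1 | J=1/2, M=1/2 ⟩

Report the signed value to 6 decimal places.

j₁+j₂−J=4  J+j₁−j₂=1  J−j₁+j₂=0  j₁+j₂+J+1=6
(j₁±m₁, j₂±m₂, J±M) = (4,1,1,3,1,0)
P² = 48/5
sum k=1..1:
  [1] −1/6 = -1/6
S = -1/6
C² = P²·S² = 4/15 ; C = -0.516398

−√(4/15) = -0.516398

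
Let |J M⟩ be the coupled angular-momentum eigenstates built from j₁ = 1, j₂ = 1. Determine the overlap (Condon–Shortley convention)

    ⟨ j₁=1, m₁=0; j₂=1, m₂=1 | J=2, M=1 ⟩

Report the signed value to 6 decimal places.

+0.707107  (= +√(1/2))

√[5·0!2!2!/5! · 1!1!2!0!3!1!] = √(2)
  +(−1)^0/∏(0,0,1,2,1,0)! = 1/2  (running 1/2)
⟨..|..⟩ = √(2)·(1/2) = +0.707107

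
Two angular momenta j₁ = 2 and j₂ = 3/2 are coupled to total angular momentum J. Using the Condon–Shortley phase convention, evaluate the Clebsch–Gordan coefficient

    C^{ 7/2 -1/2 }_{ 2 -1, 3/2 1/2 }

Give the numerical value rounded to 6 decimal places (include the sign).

+0.585540

triangle: 0!×4!×3!/8! = 144/40320
(j±m)!: 1!×3!×2!×1!×3!×4! = 1728
prefactor² = (2J+1)×Δ×N² = 1728/35
  k=0: +1/(0!×0!×3!×2!×1!×1!) = 1/12
Σ = 1/12  ⇒  CG² = 1728/35×1/12² = 12/35
CG = +√(12/35) = +0.585540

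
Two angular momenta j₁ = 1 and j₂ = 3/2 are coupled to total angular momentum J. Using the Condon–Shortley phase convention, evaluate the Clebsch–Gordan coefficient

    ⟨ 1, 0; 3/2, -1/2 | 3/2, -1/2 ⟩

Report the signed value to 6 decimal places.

+0.258199

triangle: 1!*1!*2!/5! = 2/120
(j±m)!: 1!*1!*1!*2!*1!*2! = 4
prefactor² = (2J+1)*Δ*N² = 4/15
  k=0: +1/(0!*1!*1!*1!*0!*1!) = 1
  k=1: −1/(1!*0!*0!*0!*1!*2!) = -1/2
Σ = 1/2  ⇒  CG² = 4/15*1/2² = 1/15
CG = +√(1/15) = +0.258199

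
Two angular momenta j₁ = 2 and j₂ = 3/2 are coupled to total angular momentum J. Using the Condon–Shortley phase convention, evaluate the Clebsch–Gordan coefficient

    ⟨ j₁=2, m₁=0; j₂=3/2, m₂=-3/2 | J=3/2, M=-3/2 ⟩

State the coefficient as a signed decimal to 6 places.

+0.447214  (= +√(1/5))

triangle: 2!*2!*1!/6! = 4/720
(j±m)!: 2!*2!*0!*3!*0!*3! = 144
prefactor² = (2J+1)*Δ*N² = 16/5
  k=0: +1/(0!*2!*2!*0!*0!*1!) = 1/4
Σ = 1/4  ⇒  CG² = 16/5*1/4² = 1/5
CG = +√(1/5) = +0.447214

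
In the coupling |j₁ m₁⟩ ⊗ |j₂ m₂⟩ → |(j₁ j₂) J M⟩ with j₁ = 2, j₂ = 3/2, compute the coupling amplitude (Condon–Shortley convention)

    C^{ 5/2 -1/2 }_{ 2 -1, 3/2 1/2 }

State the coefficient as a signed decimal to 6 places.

-0.597614  (= −√(5/14))

√[6·1!3!2!/7! · 1!3!2!1!2!3!] = √(72/35)
  +(−1)^0/∏(0,1,3,2,0,0)! = 1/12  (running 1/12)
  +(−1)^1/∏(1,0,2,1,1,1)! = -1/2  (running -5/12)
⟨..|..⟩ = √(72/35)·(-5/12) = -0.597614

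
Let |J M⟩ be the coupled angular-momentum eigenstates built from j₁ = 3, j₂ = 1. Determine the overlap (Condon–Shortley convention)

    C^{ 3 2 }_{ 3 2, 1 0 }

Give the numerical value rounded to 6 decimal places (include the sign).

+0.577350

triangle: 1!*5!*1!/8! = 120/40320
(j±m)!: 5!*1!*1!*1!*5!*1! = 14400
prefactor² = (2J+1)*Δ*N² = 300
  k=0: +1/(0!*1!*1!*1!*4!*0!) = 1/24
  k=1: −1/(1!*0!*0!*0!*5!*1!) = -1/120
Σ = 1/30  ⇒  CG² = 300*1/30² = 1/3
CG = +√(1/3) = +0.577350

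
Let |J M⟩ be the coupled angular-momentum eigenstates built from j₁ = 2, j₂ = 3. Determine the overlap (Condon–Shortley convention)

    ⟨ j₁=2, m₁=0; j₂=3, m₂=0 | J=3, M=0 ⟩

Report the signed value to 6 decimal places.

-0.516398  (= −√(4/15))

j₁+j₂−J=2  J+j₁−j₂=2  J−j₁+j₂=4  j₁+j₂+J+1=9
(j₁±m₁, j₂±m₂, J±M) = (2,2,3,3,3,3)
P² = 48/5
sum k=0..2:
  [0] +1/24 = 1/24
  [1] −1/4 = -1/4
  [2] +1/24 = 1/24
S = -1/6
C² = P²·S² = 4/15 ; C = -0.516398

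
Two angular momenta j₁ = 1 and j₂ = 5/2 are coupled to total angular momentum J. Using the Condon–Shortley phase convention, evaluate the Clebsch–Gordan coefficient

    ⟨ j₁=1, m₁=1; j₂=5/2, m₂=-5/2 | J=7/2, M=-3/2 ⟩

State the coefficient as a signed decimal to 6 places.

+0.218218  (= +√(1/21))

triangle: 0!·2!·5!/8! = 240/40320
(j±m)!: 2!·0!·0!·5!·2!·5! = 57600
prefactor² = (2J+1)·Δ·N² = 19200/7
  k=0: +1/(0!·0!·0!·0!·2!·5!) = 1/240
Σ = 1/240  ⇒  CG² = 19200/7·1/240² = 1/21
CG = +√(1/21) = +0.218218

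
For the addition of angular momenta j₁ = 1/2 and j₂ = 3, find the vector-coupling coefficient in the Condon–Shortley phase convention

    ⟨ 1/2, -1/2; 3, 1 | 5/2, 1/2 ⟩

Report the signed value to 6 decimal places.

√[6·1!0!5!/7! · 0!1!4!2!3!2!] = √(576/7)
  +(−1)^1/∏(1,0,0,3,0,2)! = -1/12  (running -1/12)
⟨..|..⟩ = √(576/7)·(-1/12) = -0.755929

−√(4/7) = -0.755929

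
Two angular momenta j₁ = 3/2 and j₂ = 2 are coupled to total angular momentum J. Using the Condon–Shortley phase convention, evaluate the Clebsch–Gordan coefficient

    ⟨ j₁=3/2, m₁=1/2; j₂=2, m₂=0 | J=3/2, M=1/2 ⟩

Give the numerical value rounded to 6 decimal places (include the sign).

-0.447214  (= −√(1/5))

triangle: 2!*1!*2!/6! = 4/720
(j±m)!: 2!*1!*2!*2!*2!*1! = 16
prefactor² = (2J+1)*Δ*N² = 16/45
  k=0: +1/(0!*2!*1!*2!*0!*0!) = 1/4
  k=1: −1/(1!*1!*0!*1!*1!*1!) = -1
Σ = -3/4  ⇒  CG² = 16/45*(-3/4)² = 1/5
CG = −√(1/5) = -0.447214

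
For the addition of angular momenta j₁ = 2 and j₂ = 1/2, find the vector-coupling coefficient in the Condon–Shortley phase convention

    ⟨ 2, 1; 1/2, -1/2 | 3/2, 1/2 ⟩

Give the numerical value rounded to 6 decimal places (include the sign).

triangle: 1!·3!·0!/5! = 6/120
(j±m)!: 3!·1!·0!·1!·2!·1! = 12
prefactor² = (2J+1)·Δ·N² = 12/5
  k=0: +1/(0!·1!·1!·0!·2!·0!) = 1/2
Σ = 1/2  ⇒  CG² = 12/5·1/2² = 3/5
CG = +√(3/5) = +0.774597

+0.774597  (= +√(3/5))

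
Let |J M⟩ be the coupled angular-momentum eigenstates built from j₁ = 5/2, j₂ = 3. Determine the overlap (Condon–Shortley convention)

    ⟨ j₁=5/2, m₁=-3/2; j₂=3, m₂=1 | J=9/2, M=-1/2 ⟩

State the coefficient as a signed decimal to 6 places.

triangle: 1!·4!·5!/11! = 2880/39916800
(j±m)!: 1!·4!·4!·2!·4!·5! = 3317760
prefactor² = (2J+1)·Δ·N² = 184320/77
  k=0: +1/(0!·1!·4!·4!·0!·1!) = 1/576
  k=1: −1/(1!·0!·3!·3!·1!·2!) = -1/72
Σ = -7/576  ⇒  CG² = 184320/77·(-7/576)² = 35/99
CG = −√(35/99) = -0.594588

-0.594588  (= −√(35/99))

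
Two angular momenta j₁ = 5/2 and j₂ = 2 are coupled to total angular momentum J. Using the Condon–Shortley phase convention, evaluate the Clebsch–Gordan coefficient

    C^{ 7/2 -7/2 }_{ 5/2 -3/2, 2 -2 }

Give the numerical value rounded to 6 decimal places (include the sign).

√[8·1!4!3!/9! · 1!4!0!4!0!7!] = √(9216)
  +(−1)^0/∏(0,1,4,0,0,3)! = 1/144  (running 1/144)
⟨..|..⟩ = √(9216)·(1/144) = +0.666667

+√(4/9) ≈ +0.666667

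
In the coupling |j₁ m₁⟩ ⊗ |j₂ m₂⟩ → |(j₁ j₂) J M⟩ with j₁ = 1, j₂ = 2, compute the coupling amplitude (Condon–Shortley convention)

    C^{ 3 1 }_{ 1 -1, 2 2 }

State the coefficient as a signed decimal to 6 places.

√[7·0!2!4!/7! · 0!2!4!0!4!2!] = √(768/5)
  +(−1)^0/∏(0,0,2,4,0,0)! = 1/48  (running 1/48)
⟨..|..⟩ = √(768/5)·(1/48) = +0.258199

+√(1/15) ≈ +0.258199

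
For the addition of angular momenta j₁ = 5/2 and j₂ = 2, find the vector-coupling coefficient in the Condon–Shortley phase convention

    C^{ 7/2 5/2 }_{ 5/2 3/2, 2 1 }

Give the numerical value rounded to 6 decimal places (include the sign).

triangle: 1!*4!*3!/9! = 144/362880
(j±m)!: 4!*1!*3!*1!*6!*1! = 103680
prefactor² = (2J+1)*Δ*N² = 2304/7
  k=0: +1/(0!*1!*1!*3!*3!*0!) = 1/36
  k=1: −1/(1!*0!*0!*2!*4!*1!) = -1/48
Σ = 1/144  ⇒  CG² = 2304/7*1/144² = 1/63
CG = +√(1/63) = +0.125988

+√(1/63) ≈ +0.125988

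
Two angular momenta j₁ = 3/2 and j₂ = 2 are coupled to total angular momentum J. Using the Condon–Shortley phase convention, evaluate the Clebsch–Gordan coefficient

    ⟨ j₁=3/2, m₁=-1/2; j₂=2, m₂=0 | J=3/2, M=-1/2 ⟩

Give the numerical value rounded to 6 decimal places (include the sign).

√[4·2!1!2!/6! · 1!2!2!2!1!2!] = √(16/45)
  +(−1)^1/∏(1,1,1,1,0,1)! = -1  (running -1)
  +(−1)^2/∏(2,0,0,0,1,2)! = 1/4  (running -3/4)
⟨..|..⟩ = √(16/45)·(-3/4) = -0.447214

-0.447214  (= −√(1/5))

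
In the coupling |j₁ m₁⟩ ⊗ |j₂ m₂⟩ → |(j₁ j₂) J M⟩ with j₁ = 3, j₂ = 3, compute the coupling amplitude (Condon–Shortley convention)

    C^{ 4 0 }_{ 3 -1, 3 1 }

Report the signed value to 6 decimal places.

√[9·2!4!4!/11! · 2!4!4!2!4!4!] = √(663552/1925)
  +(−1)^0/∏(0,2,4,4,0,0)! = 1/1152  (running 1/1152)
  +(−1)^1/∏(1,1,3,3,1,1)! = -1/36  (running -31/1152)
  +(−1)^2/∏(2,0,2,2,2,2)! = 1/32  (running 5/1152)
⟨..|..⟩ = √(663552/1925)·(5/1152) = +0.080582

+√(1/154) ≈ +0.080582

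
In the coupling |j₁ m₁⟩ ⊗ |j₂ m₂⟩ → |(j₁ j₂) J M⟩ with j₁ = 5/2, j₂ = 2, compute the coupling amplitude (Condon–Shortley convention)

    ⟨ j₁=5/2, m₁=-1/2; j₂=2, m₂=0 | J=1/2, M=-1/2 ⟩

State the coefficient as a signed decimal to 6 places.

+0.447214

√[2·4!1!0!/6! · 2!3!2!2!0!1!] = √(16/5)
  +(−1)^2/∏(2,2,1,0,0,0)! = 1/4  (running 1/4)
⟨..|..⟩ = √(16/5)·(1/4) = +0.447214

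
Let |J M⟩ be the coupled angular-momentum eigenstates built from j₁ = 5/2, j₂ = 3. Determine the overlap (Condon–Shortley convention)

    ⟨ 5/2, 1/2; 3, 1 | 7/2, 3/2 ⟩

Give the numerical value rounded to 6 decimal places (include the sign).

−√(5/21) ≈ -0.487950

√[8·2!3!4!/10! · 3!2!4!2!5!2!] = √(3072/35)
  +(−1)^0/∏(0,2,2,4,1,0)! = 1/96  (running 1/96)
  +(−1)^1/∏(1,1,1,3,2,1)! = -1/12  (running -7/96)
  +(−1)^2/∏(2,0,0,2,3,2)! = 1/48  (running -5/96)
⟨..|..⟩ = √(3072/35)·(-5/96) = -0.487950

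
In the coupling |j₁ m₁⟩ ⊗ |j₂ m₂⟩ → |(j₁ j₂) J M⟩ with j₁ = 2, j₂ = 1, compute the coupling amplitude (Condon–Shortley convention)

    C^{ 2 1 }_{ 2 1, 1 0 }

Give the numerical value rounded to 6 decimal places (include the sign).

+0.408248  (= +√(1/6))

triangle: 1!*3!*1!/6! = 6/720
(j±m)!: 3!*1!*1!*1!*3!*1! = 36
prefactor² = (2J+1)*Δ*N² = 3/2
  k=0: +1/(0!*1!*1!*1!*2!*0!) = 1/2
  k=1: −1/(1!*0!*0!*0!*3!*1!) = -1/6
Σ = 1/3  ⇒  CG² = 3/2*1/3² = 1/6
CG = +√(1/6) = +0.408248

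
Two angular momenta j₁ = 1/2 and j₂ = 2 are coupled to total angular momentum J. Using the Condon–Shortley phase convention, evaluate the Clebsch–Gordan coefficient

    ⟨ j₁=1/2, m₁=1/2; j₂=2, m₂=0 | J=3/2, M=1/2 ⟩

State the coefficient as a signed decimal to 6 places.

+√(2/5) = +0.632456

j₁+j₂−J=1  J+j₁−j₂=0  J−j₁+j₂=3  j₁+j₂+J+1=5
(j₁±m₁, j₂±m₂, J±M) = (1,0,2,2,2,1)
P² = 8/5
sum k=0..0:
  [0] +1/2 = 1/2
S = 1/2
C² = P²·S² = 2/5 ; C = +0.632456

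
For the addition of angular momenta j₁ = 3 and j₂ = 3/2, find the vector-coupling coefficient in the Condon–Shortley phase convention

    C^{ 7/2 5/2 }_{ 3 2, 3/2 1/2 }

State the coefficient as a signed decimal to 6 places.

triangle: 1!*5!*2!/9! = 240/362880
(j±m)!: 5!*1!*2!*1!*6!*1! = 172800
prefactor² = (2J+1)*Δ*N² = 6400/7
  k=0: +1/(0!*1!*1!*2!*4!*0!) = 1/48
  k=1: −1/(1!*0!*0!*1!*5!*1!) = -1/120
Σ = 1/80  ⇒  CG² = 6400/7*1/80² = 1/7
CG = +√(1/7) = +0.377964

+√(1/7) ≈ +0.377964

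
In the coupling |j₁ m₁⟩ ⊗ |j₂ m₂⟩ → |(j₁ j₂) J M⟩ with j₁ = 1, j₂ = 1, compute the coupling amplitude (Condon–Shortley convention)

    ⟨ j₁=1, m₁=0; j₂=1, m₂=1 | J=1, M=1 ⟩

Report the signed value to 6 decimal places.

√[3·1!1!1!/4! · 1!1!2!0!2!0!] = √(1/2)
  +(−1)^1/∏(1,0,0,1,1,0)! = -1  (running -1)
⟨..|..⟩ = √(1/2)·(-1) = -0.707107

-0.707107  (= −√(1/2))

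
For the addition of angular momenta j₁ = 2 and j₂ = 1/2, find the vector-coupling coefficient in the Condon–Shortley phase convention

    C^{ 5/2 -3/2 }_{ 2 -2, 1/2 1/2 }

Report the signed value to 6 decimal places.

+0.447214

j₁+j₂−J=0  J+j₁−j₂=4  J−j₁+j₂=1  j₁+j₂+J+1=6
(j₁±m₁, j₂±m₂, J±M) = (0,4,1,0,1,4)
P² = 576/5
sum k=0..0:
  [0] +1/24 = 1/24
S = 1/24
C² = P²·S² = 1/5 ; C = +0.447214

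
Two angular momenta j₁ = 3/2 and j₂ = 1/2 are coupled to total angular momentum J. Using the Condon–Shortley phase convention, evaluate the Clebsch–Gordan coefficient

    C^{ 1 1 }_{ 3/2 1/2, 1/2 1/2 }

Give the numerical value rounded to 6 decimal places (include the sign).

j₁+j₂−J=1  J+j₁−j₂=2  J−j₁+j₂=0  j₁+j₂+J+1=4
(j₁±m₁, j₂±m₂, J±M) = (2,1,1,0,2,0)
P² = 1
sum k=1..1:
  [1] −1/2 = -1/2
S = -1/2
C² = P²·S² = 1/4 ; C = -0.500000

-0.500000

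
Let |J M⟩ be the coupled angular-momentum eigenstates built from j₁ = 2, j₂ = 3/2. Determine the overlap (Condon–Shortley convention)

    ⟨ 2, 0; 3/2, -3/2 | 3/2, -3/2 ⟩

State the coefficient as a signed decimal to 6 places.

+√(1/5) ≈ +0.447214

j₁+j₂−J=2  J+j₁−j₂=2  J−j₁+j₂=1  j₁+j₂+J+1=6
(j₁±m₁, j₂±m₂, J±M) = (2,2,0,3,0,3)
P² = 16/5
sum k=0..0:
  [0] +1/4 = 1/4
S = 1/4
C² = P²·S² = 1/5 ; C = +0.447214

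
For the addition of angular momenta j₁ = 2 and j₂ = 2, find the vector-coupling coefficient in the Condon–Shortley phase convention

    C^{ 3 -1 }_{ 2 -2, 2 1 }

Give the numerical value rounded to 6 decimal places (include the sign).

triangle: 1!·3!·3!/8! = 36/40320
(j±m)!: 0!·4!·3!·1!·2!·4! = 6912
prefactor² = (2J+1)·Δ·N² = 216/5
  k=1: −1/(1!·0!·3!·2!·0!·1!) = -1/12
Σ = -1/12  ⇒  CG² = 216/5·(-1/12)² = 3/10
CG = −√(3/10) = -0.547723

-0.547723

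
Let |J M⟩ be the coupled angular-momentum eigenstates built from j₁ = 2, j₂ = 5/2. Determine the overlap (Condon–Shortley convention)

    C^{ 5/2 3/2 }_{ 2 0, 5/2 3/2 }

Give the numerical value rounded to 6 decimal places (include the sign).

−√(1/70) ≈ -0.119523

triangle: 2!*2!*3!/8! = 24/40320
(j±m)!: 2!*2!*4!*1!*4!*1! = 2304
prefactor² = (2J+1)*Δ*N² = 288/35
  k=1: −1/(1!*1!*1!*3!*1!*0!) = -1/6
  k=2: +1/(2!*0!*0!*2!*2!*1!) = 1/8
Σ = -1/24  ⇒  CG² = 288/35*(-1/24)² = 1/70
CG = −√(1/70) = -0.119523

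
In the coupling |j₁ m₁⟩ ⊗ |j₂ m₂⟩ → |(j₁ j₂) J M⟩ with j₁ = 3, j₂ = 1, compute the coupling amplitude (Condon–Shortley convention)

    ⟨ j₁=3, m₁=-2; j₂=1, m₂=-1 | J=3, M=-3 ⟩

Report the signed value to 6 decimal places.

√[7·1!5!1!/8! · 1!5!0!2!0!6!] = √(3600)
  +(−1)^0/∏(0,1,5,0,0,1)! = 1/120  (running 1/120)
⟨..|..⟩ = √(3600)·(1/120) = +0.500000

+0.500000  (= +√(1/4))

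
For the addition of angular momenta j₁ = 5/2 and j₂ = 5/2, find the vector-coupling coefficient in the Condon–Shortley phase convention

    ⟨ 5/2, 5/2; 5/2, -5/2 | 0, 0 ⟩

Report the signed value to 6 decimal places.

+0.408248

triangle: 5!·0!·0!/6! = 120/720
(j±m)!: 5!·0!·0!·5!·0!·0! = 14400
prefactor² = (2J+1)·Δ·N² = 2400
  k=0: +1/(0!·5!·0!·0!·0!·0!) = 1/120
Σ = 1/120  ⇒  CG² = 2400·1/120² = 1/6
CG = +√(1/6) = +0.408248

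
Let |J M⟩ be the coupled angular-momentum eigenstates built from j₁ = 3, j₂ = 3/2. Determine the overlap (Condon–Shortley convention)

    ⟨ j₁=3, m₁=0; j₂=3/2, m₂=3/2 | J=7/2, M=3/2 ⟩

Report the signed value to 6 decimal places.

-0.690066

j₁+j₂−J=1  J+j₁−j₂=5  J−j₁+j₂=2  j₁+j₂+J+1=9
(j₁±m₁, j₂±m₂, J±M) = (3,3,3,0,5,2)
P² = 1920/7
sum k=1..1:
  [1] −1/24 = -1/24
S = -1/24
C² = P²·S² = 10/21 ; C = -0.690066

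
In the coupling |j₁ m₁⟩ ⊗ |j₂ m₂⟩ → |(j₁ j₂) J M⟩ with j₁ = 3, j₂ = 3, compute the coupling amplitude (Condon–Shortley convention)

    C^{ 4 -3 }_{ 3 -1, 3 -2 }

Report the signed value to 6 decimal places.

√[9·2!4!4!/11! · 2!4!1!5!1!7!] = √(82944/11)
  +(−1)^0/∏(0,2,4,1,0,3)! = 1/288  (running 1/288)
  +(−1)^1/∏(1,1,3,0,1,4)! = -1/144  (running -1/288)
⟨..|..⟩ = √(82944/11)·(-1/288) = -0.301511

−√(1/11) = -0.301511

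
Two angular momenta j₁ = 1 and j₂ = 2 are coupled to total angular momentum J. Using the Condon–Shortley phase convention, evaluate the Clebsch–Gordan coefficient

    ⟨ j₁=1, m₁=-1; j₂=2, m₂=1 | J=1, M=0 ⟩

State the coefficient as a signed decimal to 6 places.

+√(3/10) = +0.547723

√[3·2!0!2!/5! · 0!2!3!1!1!1!] = √(6/5)
  +(−1)^2/∏(2,0,0,1,0,1)! = 1/2  (running 1/2)
⟨..|..⟩ = √(6/5)·(1/2) = +0.547723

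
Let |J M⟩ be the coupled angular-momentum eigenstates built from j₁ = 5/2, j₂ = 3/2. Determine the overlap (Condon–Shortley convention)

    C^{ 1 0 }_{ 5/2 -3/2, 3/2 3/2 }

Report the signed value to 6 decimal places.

−√(1/5) = -0.447214

triangle: 3!*2!*0!/6! = 12/720
(j±m)!: 1!*4!*3!*0!*1!*1! = 144
prefactor² = (2J+1)*Δ*N² = 36/5
  k=3: −1/(3!*0!*1!*0!*1!*0!) = -1/6
Σ = -1/6  ⇒  CG² = 36/5*(-1/6)² = 1/5
CG = −√(1/5) = -0.447214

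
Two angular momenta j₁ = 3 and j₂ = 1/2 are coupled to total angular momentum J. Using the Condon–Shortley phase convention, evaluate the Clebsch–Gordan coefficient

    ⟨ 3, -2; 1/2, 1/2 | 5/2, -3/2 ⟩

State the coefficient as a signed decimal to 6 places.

-0.845154

triangle: 1!·5!·0!/7! = 120/5040
(j±m)!: 1!·5!·1!·0!·1!·4! = 2880
prefactor² = (2J+1)·Δ·N² = 2880/7
  k=1: −1/(1!·0!·4!·0!·1!·0!) = -1/24
Σ = -1/24  ⇒  CG² = 2880/7·(-1/24)² = 5/7
CG = −√(5/7) = -0.845154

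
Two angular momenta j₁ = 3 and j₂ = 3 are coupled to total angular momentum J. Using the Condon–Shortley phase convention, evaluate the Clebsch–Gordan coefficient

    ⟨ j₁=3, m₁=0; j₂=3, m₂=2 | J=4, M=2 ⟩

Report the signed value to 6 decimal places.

+0.139573  (= +√(3/154))

√[9·2!4!4!/11! · 3!3!5!1!6!2!] = √(124416/77)
  +(−1)^1/∏(1,1,2,4,2,0)! = -1/96  (running -1/96)
  +(−1)^2/∏(2,0,1,3,3,1)! = 1/72  (running 1/288)
⟨..|..⟩ = √(124416/77)·(1/288) = +0.139573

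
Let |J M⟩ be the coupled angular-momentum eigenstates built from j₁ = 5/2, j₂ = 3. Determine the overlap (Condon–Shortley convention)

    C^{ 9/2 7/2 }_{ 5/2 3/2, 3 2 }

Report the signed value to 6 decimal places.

-0.100504

√[10·1!4!5!/11! · 4!1!5!1!8!1!] = √(921600/11)
  +(−1)^0/∏(0,1,1,5,3,0)! = 1/720  (running 1/720)
  +(−1)^1/∏(1,0,0,4,4,1)! = -1/576  (running -1/2880)
⟨..|..⟩ = √(921600/11)·(-1/2880) = -0.100504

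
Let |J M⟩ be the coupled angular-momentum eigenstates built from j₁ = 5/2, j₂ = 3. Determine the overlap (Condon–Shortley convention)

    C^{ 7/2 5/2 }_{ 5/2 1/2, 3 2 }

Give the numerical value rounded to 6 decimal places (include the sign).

triangle: 2!·3!·4!/10! = 288/3628800
(j±m)!: 3!·2!·5!·1!·6!·1! = 1036800
prefactor² = (2J+1)·Δ·N² = 4608/7
  k=1: −1/(1!·1!·1!·4!·2!·0!) = -1/48
  k=2: +1/(2!·0!·0!·3!·3!·1!) = 1/72
Σ = -1/144  ⇒  CG² = 4608/7·(-1/144)² = 2/63
CG = −√(2/63) = -0.178174

-0.178174  (= −√(2/63))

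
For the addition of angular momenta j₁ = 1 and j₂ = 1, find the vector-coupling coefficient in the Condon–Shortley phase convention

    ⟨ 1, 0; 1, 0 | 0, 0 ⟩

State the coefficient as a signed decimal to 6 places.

−√(1/3) = -0.577350

j₁+j₂−J=2  J+j₁−j₂=0  J−j₁+j₂=0  j₁+j₂+J+1=3
(j₁±m₁, j₂±m₂, J±M) = (1,1,1,1,0,0)
P² = 1/3
sum k=1..1:
  [1] −1/1 = -1
S = -1
C² = P²·S² = 1/3 ; C = -0.577350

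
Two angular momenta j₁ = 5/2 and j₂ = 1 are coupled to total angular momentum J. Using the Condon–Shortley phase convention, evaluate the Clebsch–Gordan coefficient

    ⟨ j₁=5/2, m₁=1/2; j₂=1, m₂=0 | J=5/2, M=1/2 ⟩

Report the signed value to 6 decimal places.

j₁+j₂−J=1  J+j₁−j₂=4  J−j₁+j₂=1  j₁+j₂+J+1=7
(j₁±m₁, j₂±m₂, J±M) = (3,2,1,1,3,2)
P² = 144/35
sum k=0..1:
  [0] +1/4 = 1/4
  [1] −1/6 = -1/6
S = 1/12
C² = P²·S² = 1/35 ; C = +0.169031

+0.169031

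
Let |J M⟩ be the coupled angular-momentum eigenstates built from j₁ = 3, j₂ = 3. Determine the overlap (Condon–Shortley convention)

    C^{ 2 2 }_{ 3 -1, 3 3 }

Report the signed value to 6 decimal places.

√[5·4!2!2!/9! · 2!4!6!0!4!0!] = √(7680/7)
  +(−1)^4/∏(4,0,0,2,2,0)! = 1/96  (running 1/96)
⟨..|..⟩ = √(7680/7)·(1/96) = +0.345033

+0.345033  (= +√(5/42))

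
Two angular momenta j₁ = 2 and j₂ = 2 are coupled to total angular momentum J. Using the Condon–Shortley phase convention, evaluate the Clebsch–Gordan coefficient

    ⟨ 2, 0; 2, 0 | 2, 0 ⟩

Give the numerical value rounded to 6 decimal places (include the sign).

√[5·2!2!2!/7! · 2!2!2!2!2!2!] = √(32/63)
  +(−1)^0/∏(0,2,2,2,0,0)! = 1/8  (running 1/8)
  +(−1)^1/∏(1,1,1,1,1,1)! = -1  (running -7/8)
  +(−1)^2/∏(2,0,0,0,2,2)! = 1/8  (running -3/4)
⟨..|..⟩ = √(32/63)·(-3/4) = -0.534522

-0.534522  (= −√(2/7))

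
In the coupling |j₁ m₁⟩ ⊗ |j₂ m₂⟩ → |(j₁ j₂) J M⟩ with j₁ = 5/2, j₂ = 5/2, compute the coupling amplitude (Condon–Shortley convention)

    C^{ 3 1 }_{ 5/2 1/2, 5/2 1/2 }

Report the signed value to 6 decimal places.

−√(4/15) = -0.516398

√[7·2!3!3!/9! · 3!2!3!2!4!2!] = √(48/5)
  +(−1)^0/∏(0,2,2,3,1,0)! = 1/24  (running 1/24)
  +(−1)^1/∏(1,1,1,2,2,1)! = -1/4  (running -5/24)
  +(−1)^2/∏(2,0,0,1,3,2)! = 1/24  (running -1/6)
⟨..|..⟩ = √(48/5)·(-1/6) = -0.516398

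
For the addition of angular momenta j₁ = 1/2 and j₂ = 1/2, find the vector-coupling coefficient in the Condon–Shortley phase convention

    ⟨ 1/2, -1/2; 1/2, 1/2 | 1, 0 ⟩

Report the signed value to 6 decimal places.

j₁+j₂−J=0  J+j₁−j₂=1  J−j₁+j₂=1  j₁+j₂+J+1=3
(j₁±m₁, j₂±m₂, J±M) = (0,1,1,0,1,1)
P² = 1/2
sum k=0..0:
  [0] +1/1 = 1
S = 1
C² = P²·S² = 1/2 ; C = +0.707107

+0.707107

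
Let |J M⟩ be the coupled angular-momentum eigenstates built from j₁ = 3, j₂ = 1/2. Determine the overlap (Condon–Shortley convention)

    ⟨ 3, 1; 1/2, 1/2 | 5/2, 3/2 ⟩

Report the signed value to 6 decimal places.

−√(2/7) ≈ -0.534522

j₁+j₂−J=1  J+j₁−j₂=5  J−j₁+j₂=0  j₁+j₂+J+1=7
(j₁±m₁, j₂±m₂, J±M) = (4,2,1,0,4,1)
P² = 1152/7
sum k=1..1:
  [1] −1/24 = -1/24
S = -1/24
C² = P²·S² = 2/7 ; C = -0.534522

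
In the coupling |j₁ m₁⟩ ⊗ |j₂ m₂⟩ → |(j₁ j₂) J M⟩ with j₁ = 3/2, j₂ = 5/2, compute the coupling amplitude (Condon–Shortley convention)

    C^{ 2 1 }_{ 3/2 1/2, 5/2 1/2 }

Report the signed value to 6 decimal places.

−√(25/84) = -0.545545

j₁+j₂−J=2  J+j₁−j₂=1  J−j₁+j₂=3  j₁+j₂+J+1=7
(j₁±m₁, j₂±m₂, J±M) = (2,1,3,2,3,1)
P² = 12/7
sum k=0..1:
  [0] +1/12 = 1/12
  [1] −1/2 = -1/2
S = -5/12
C² = P²·S² = 25/84 ; C = -0.545545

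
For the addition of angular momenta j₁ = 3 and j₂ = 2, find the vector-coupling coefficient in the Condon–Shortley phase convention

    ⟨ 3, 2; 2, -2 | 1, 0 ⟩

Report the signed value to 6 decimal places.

j₁+j₂−J=4  J+j₁−j₂=2  J−j₁+j₂=0  j₁+j₂+J+1=7
(j₁±m₁, j₂±m₂, J±M) = (5,1,0,4,1,1)
P² = 576/7
sum k=0..0:
  [0] +1/24 = 1/24
S = 1/24
C² = P²·S² = 1/7 ; C = +0.377964

+√(1/7) ≈ +0.377964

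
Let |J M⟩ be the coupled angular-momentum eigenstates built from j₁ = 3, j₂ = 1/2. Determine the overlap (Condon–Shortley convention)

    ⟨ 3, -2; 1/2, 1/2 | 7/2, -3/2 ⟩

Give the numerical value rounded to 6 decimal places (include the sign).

j₁+j₂−J=0  J+j₁−j₂=6  J−j₁+j₂=1  j₁+j₂+J+1=8
(j₁±m₁, j₂±m₂, J±M) = (1,5,1,0,2,5)
P² = 28800/7
sum k=0..0:
  [0] +1/120 = 1/120
S = 1/120
C² = P²·S² = 2/7 ; C = +0.534522

+√(2/7) = +0.534522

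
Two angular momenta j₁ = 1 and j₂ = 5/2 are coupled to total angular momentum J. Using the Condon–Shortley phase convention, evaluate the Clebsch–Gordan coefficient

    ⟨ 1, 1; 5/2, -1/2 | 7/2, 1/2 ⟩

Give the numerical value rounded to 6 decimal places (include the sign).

triangle: 0!×2!×5!/8! = 240/40320
(j±m)!: 2!×0!×2!×3!×4!×3! = 3456
prefactor² = (2J+1)×Δ×N² = 1152/7
  k=0: +1/(0!×0!×0!×2!×2!×3!) = 1/24
Σ = 1/24  ⇒  CG² = 1152/7×1/24² = 2/7
CG = +√(2/7) = +0.534522

+√(2/7) ≈ +0.534522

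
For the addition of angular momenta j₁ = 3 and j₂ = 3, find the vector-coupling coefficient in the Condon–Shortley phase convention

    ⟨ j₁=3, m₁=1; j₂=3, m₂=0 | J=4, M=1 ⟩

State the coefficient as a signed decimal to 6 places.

triangle: 2!·4!·4!/11! = 1152/39916800
(j±m)!: 4!·2!·3!·3!·5!·3! = 1244160
prefactor² = (2J+1)·Δ·N² = 124416/385
  k=0: +1/(0!·2!·2!·3!·2!·1!) = 1/48
  k=1: −1/(1!·1!·1!·2!·3!·2!) = -1/24
  k=2: +1/(2!·0!·0!·1!·4!·3!) = 1/288
Σ = -5/288  ⇒  CG² = 124416/385·(-5/288)² = 15/154
CG = −√(15/154) = -0.312094

-0.312094  (= −√(15/154))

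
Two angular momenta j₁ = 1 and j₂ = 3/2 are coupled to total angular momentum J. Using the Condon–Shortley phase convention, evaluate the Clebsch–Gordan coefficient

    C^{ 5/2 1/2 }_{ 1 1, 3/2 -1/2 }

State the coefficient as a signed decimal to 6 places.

triangle: 0!*2!*3!/6! = 12/720
(j±m)!: 2!*0!*1!*2!*3!*2! = 48
prefactor² = (2J+1)*Δ*N² = 24/5
  k=0: +1/(0!*0!*0!*1!*2!*2!) = 1/4
Σ = 1/4  ⇒  CG² = 24/5*1/4² = 3/10
CG = +√(3/10) = +0.547723

+√(3/10) = +0.547723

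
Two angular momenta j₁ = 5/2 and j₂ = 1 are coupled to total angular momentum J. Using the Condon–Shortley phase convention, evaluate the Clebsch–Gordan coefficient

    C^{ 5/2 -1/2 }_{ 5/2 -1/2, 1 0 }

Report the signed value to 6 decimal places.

−√(1/35) ≈ -0.169031

j₁+j₂−J=1  J+j₁−j₂=4  J−j₁+j₂=1  j₁+j₂+J+1=7
(j₁±m₁, j₂±m₂, J±M) = (2,3,1,1,2,3)
P² = 144/35
sum k=0..1:
  [0] +1/6 = 1/6
  [1] −1/4 = -1/4
S = -1/12
C² = P²·S² = 1/35 ; C = -0.169031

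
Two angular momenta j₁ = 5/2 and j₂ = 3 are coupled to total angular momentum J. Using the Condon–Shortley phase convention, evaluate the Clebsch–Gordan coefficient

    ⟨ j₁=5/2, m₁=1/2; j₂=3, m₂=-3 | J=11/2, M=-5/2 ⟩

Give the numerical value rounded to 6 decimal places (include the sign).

+0.246183  (= +√(2/33))

triangle: 0!·5!·6!/12! = 86400/479001600
(j±m)!: 3!·2!·0!·6!·3!·8! = 2090188800
prefactor² = (2J+1)·Δ·N² = 49766400/11
  k=0: +1/(0!·0!·2!·0!·3!·6!) = 1/8640
Σ = 1/8640  ⇒  CG² = 49766400/11·1/8640² = 2/33
CG = +√(2/33) = +0.246183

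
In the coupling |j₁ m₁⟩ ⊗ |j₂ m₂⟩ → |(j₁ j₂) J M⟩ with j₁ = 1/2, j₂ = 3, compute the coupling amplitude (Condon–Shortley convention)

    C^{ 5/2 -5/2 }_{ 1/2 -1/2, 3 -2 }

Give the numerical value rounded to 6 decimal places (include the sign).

-0.377964  (= −√(1/7))

j₁+j₂−J=1  J+j₁−j₂=0  J−j₁+j₂=5  j₁+j₂+J+1=7
(j₁±m₁, j₂±m₂, J±M) = (0,1,1,5,0,5)
P² = 14400/7
sum k=1..1:
  [1] −1/120 = -1/120
S = -1/120
C² = P²·S² = 1/7 ; C = -0.377964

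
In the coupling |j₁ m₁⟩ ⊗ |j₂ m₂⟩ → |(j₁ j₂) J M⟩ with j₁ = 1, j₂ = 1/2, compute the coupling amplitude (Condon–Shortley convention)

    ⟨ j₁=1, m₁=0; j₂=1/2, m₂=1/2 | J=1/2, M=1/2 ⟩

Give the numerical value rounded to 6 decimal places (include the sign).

√[2·1!1!0!/3! · 1!1!1!0!1!0!] = √(1/3)
  +(−1)^1/∏(1,0,0,0,1,0)! = -1  (running -1)
⟨..|..⟩ = √(1/3)·(-1) = -0.577350

-0.577350  (= −√(1/3))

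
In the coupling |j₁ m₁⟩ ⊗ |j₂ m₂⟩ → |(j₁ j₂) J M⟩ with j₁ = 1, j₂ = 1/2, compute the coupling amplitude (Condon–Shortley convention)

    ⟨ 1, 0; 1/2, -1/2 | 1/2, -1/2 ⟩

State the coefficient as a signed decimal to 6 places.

triangle: 1!·1!·0!/3! = 1/6
(j±m)!: 1!·1!·0!·1!·0!·1! = 1
prefactor² = (2J+1)·Δ·N² = 1/3
  k=0: +1/(0!·1!·1!·0!·0!·0!) = 1
Σ = 1  ⇒  CG² = 1/3·1² = 1/3
CG = +√(1/3) = +0.577350

+√(1/3) ≈ +0.577350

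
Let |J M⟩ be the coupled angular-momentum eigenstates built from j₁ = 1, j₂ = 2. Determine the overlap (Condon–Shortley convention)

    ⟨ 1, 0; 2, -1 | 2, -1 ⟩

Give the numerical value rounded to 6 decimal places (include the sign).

j₁+j₂−J=1  J+j₁−j₂=1  J−j₁+j₂=3  j₁+j₂+J+1=6
(j₁±m₁, j₂±m₂, J±M) = (1,1,1,3,1,3)
P² = 3/2
sum k=0..1:
  [0] +1/2 = 1/2
  [1] −1/6 = -1/6
S = 1/3
C² = P²·S² = 1/6 ; C = +0.408248

+√(1/6) = +0.408248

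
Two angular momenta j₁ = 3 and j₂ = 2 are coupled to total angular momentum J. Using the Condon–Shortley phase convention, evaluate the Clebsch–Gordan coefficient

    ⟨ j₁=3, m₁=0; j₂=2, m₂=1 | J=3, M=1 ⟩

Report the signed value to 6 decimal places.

−√(1/30) = -0.182574

j₁+j₂−J=2  J+j₁−j₂=4  J−j₁+j₂=2  j₁+j₂+J+1=9
(j₁±m₁, j₂±m₂, J±M) = (3,3,3,1,4,2)
P² = 96/5
sum k=1..2:
  [1] −1/8 = -1/8
  [2] +1/12 = 1/12
S = -1/24
C² = P²·S² = 1/30 ; C = -0.182574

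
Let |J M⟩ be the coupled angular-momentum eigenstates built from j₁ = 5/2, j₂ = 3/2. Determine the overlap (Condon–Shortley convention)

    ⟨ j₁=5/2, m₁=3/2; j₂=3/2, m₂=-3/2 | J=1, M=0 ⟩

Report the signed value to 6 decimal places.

√[3·3!2!0!/6! · 4!1!0!3!1!1!] = √(36/5)
  +(−1)^0/∏(0,3,1,0,1,0)! = 1/6  (running 1/6)
⟨..|..⟩ = √(36/5)·(1/6) = +0.447214

+0.447214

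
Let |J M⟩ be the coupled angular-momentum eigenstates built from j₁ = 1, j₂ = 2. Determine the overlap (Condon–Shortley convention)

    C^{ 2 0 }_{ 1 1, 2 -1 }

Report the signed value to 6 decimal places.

+0.707107

triangle: 1!×1!×3!/6! = 6/720
(j±m)!: 2!×0!×1!×3!×2!×2! = 48
prefactor² = (2J+1)×Δ×N² = 2
  k=0: +1/(0!×1!×0!×1!×1!×2!) = 1/2
Σ = 1/2  ⇒  CG² = 2×1/2² = 1/2
CG = +√(1/2) = +0.707107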